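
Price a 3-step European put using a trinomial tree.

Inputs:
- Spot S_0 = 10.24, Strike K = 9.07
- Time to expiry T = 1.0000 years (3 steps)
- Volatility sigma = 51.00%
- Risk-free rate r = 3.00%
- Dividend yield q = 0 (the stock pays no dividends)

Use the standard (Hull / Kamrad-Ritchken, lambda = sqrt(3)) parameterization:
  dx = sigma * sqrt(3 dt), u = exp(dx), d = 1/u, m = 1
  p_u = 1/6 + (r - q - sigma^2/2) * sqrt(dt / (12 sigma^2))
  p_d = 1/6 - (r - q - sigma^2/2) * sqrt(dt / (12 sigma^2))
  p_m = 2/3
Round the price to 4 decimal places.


dt = T/N = 0.333333; dx = sigma*sqrt(3*dt) = 0.510000
u = exp(dx) = 1.665291; d = 1/u = 0.600496
p_u = 0.133971, p_m = 0.666667, p_d = 0.199363
Discount per step: exp(-r*dt) = 0.990050
Stock lattice S(k, j) with j the centered position index:
  k=0: S(0,+0) = 10.2400
  k=1: S(1,-1) = 6.1491; S(1,+0) = 10.2400; S(1,+1) = 17.0526
  k=2: S(2,-2) = 3.6925; S(2,-1) = 6.1491; S(2,+0) = 10.2400; S(2,+1) = 17.0526; S(2,+2) = 28.3975
  k=3: S(3,-3) = 2.2173; S(3,-2) = 3.6925; S(3,-1) = 6.1491; S(3,+0) = 10.2400; S(3,+1) = 17.0526; S(3,+2) = 28.3975; S(3,+3) = 47.2901
Terminal payoffs V(N, j) = max(K - S_T, 0):
  V(3,-3) = 6.852675; V(3,-2) = 5.377508; V(3,-1) = 2.920925; V(3,+0) = 0.000000; V(3,+1) = 0.000000; V(3,+2) = 0.000000; V(3,+3) = 0.000000
Backward induction: V(k, j) = exp(-r*dt) * [p_u * V(k+1, j+1) + p_m * V(k+1, j) + p_d * V(k+1, j-1)]
  V(2,-2) = exp(-r*dt) * [p_u*2.920925 + p_m*5.377508 + p_d*6.852675] = 5.289333
  V(2,-1) = exp(-r*dt) * [p_u*0.000000 + p_m*2.920925 + p_d*5.377508] = 2.989315
  V(2,+0) = exp(-r*dt) * [p_u*0.000000 + p_m*0.000000 + p_d*2.920925] = 0.576529
  V(2,+1) = exp(-r*dt) * [p_u*0.000000 + p_m*0.000000 + p_d*0.000000] = 0.000000
  V(2,+2) = exp(-r*dt) * [p_u*0.000000 + p_m*0.000000 + p_d*0.000000] = 0.000000
  V(1,-1) = exp(-r*dt) * [p_u*0.576529 + p_m*2.989315 + p_d*5.289333] = 3.093520
  V(1,+0) = exp(-r*dt) * [p_u*0.000000 + p_m*0.576529 + p_d*2.989315] = 0.970557
  V(1,+1) = exp(-r*dt) * [p_u*0.000000 + p_m*0.000000 + p_d*0.576529] = 0.113795
  V(0,+0) = exp(-r*dt) * [p_u*0.113795 + p_m*0.970557 + p_d*3.093520] = 1.266289

Answer: Price = V(0,0) = 1.2663


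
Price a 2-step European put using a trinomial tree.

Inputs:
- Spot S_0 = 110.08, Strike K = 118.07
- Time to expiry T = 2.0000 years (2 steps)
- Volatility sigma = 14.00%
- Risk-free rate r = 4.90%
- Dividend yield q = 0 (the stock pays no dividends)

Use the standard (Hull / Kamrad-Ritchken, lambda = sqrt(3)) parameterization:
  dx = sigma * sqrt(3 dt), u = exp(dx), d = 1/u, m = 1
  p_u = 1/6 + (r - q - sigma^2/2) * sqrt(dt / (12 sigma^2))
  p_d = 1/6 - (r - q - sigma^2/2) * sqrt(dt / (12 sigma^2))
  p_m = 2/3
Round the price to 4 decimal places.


Answer: Price = V(0,0) = 7.1520

Derivation:
dt = T/N = 1.000000; dx = sigma*sqrt(3*dt) = 0.242487
u = exp(dx) = 1.274415; d = 1/u = 0.784674
p_u = 0.247496, p_m = 0.666667, p_d = 0.085838
Discount per step: exp(-r*dt) = 0.952181
Stock lattice S(k, j) with j the centered position index:
  k=0: S(0,+0) = 110.0800
  k=1: S(1,-1) = 86.3769; S(1,+0) = 110.0800; S(1,+1) = 140.2876
  k=2: S(2,-2) = 67.7777; S(2,-1) = 86.3769; S(2,+0) = 110.0800; S(2,+1) = 140.2876; S(2,+2) = 178.7846
Terminal payoffs V(N, j) = max(K - S_T, 0):
  V(2,-2) = 50.292306; V(2,-1) = 31.693102; V(2,+0) = 7.990000; V(2,+1) = 0.000000; V(2,+2) = 0.000000
Backward induction: V(k, j) = exp(-r*dt) * [p_u * V(k+1, j+1) + p_m * V(k+1, j) + p_d * V(k+1, j-1)]
  V(1,-1) = exp(-r*dt) * [p_u*7.990000 + p_m*31.693102 + p_d*50.292306] = 26.111851
  V(1,+0) = exp(-r*dt) * [p_u*0.000000 + p_m*7.990000 + p_d*31.693102] = 7.662323
  V(1,+1) = exp(-r*dt) * [p_u*0.000000 + p_m*0.000000 + p_d*7.990000] = 0.653046
  V(0,+0) = exp(-r*dt) * [p_u*0.653046 + p_m*7.662323 + p_d*26.111851] = 7.152043


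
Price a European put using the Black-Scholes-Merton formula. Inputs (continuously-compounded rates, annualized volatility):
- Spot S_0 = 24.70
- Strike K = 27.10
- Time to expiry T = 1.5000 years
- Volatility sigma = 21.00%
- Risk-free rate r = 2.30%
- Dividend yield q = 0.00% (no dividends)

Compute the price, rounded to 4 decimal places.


Answer: Price = 3.4097

Derivation:
d1 = (ln(S/K) + (r - q + 0.5*sigma^2) * T) / (sigma * sqrt(T)) = -0.09780651
d2 = d1 - sigma * sqrt(T) = -0.35500293
exp(-rT) = 0.96608834; exp(-qT) = 1.00000000
P = K * exp(-rT) * N(-d2) - S_0 * exp(-qT) * N(-d1)
N(-d1) = 0.53895703; N(-d2) = 0.63870630
P = 27.1000 * 0.96608834 * 0.63870630 - 24.7000 * 1.00000000 * 0.53895703 = 3.4097


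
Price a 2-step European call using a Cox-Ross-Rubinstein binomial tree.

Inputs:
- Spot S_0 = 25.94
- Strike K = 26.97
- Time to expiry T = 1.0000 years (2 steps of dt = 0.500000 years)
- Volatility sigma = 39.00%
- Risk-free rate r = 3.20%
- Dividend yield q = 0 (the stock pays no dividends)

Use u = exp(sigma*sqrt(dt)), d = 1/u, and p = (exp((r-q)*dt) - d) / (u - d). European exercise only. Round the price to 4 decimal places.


Answer: Price = V(0,0) = 3.7070

Derivation:
dt = T/N = 0.500000
u = exp(sigma*sqrt(dt)) = 1.317547; d = 1/u = 0.758986
p = (exp((r-q)*dt) - d) / (u - d) = 0.460366
Discount per step: exp(-r*dt) = 0.984127
Stock lattice S(k, i) with i counting down-moves:
  k=0: S(0,0) = 25.9400
  k=1: S(1,0) = 34.1772; S(1,1) = 19.6881
  k=2: S(2,0) = 45.0300; S(2,1) = 25.9400; S(2,2) = 14.9430
Terminal payoffs V(N, i) = max(S_T - K, 0):
  V(2,0) = 18.060024; V(2,1) = 0.000000; V(2,2) = 0.000000
Backward induction: V(k, i) = exp(-r*dt) * [p * V(k+1, i) + (1-p) * V(k+1, i+1)].
  V(1,0) = exp(-r*dt) * [p*18.060024 + (1-p)*0.000000] = 8.182255
  V(1,1) = exp(-r*dt) * [p*0.000000 + (1-p)*0.000000] = 0.000000
  V(0,0) = exp(-r*dt) * [p*8.182255 + (1-p)*0.000000] = 3.707043


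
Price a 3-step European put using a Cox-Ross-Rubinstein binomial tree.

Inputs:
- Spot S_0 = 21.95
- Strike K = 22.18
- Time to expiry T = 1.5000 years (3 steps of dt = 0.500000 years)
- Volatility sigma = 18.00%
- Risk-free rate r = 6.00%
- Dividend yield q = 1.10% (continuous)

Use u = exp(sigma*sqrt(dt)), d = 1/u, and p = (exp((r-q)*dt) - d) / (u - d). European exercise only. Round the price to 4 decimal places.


Answer: Price = V(0,0) = 1.3754

Derivation:
dt = T/N = 0.500000
u = exp(sigma*sqrt(dt)) = 1.135734; d = 1/u = 0.880488
p = (exp((r-q)*dt) - d) / (u - d) = 0.565394
Discount per step: exp(-r*dt) = 0.970446
Stock lattice S(k, i) with i counting down-moves:
  k=0: S(0,0) = 21.9500
  k=1: S(1,0) = 24.9294; S(1,1) = 19.3267
  k=2: S(2,0) = 28.3131; S(2,1) = 21.9500; S(2,2) = 17.0169
  k=3: S(3,0) = 32.1562; S(3,1) = 24.9294; S(3,2) = 19.3267; S(3,3) = 14.9832
Terminal payoffs V(N, i) = max(K - S_T, 0):
  V(3,0) = 0.000000; V(3,1) = 0.000000; V(3,2) = 2.853293; V(3,3) = 7.196801
Backward induction: V(k, i) = exp(-r*dt) * [p * V(k+1, i) + (1-p) * V(k+1, i+1)].
  V(2,0) = exp(-r*dt) * [p*0.000000 + (1-p)*0.000000] = 0.000000
  V(2,1) = exp(-r*dt) * [p*0.000000 + (1-p)*2.853293] = 1.203408
  V(2,2) = exp(-r*dt) * [p*2.853293 + (1-p)*7.196801] = 4.600889
  V(1,0) = exp(-r*dt) * [p*0.000000 + (1-p)*1.203408] = 0.507551
  V(1,1) = exp(-r*dt) * [p*1.203408 + (1-p)*4.600889] = 2.600767
  V(0,0) = exp(-r*dt) * [p*0.507551 + (1-p)*2.600767] = 1.375388


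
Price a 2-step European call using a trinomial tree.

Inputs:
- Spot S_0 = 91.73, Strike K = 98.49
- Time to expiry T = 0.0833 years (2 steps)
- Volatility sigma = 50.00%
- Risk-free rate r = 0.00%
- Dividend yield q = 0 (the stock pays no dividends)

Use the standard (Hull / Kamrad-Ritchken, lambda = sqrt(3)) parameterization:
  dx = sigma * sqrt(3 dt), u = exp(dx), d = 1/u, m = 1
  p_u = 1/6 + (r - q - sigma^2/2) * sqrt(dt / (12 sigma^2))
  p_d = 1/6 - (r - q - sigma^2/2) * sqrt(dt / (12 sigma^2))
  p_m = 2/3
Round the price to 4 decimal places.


dt = T/N = 0.041650; dx = sigma*sqrt(3*dt) = 0.176741
u = exp(dx) = 1.193322; d = 1/u = 0.837997
p_u = 0.151938, p_m = 0.666667, p_d = 0.181395
Discount per step: exp(-r*dt) = 1.000000
Stock lattice S(k, j) with j the centered position index:
  k=0: S(0,+0) = 91.7300
  k=1: S(1,-1) = 76.8694; S(1,+0) = 91.7300; S(1,+1) = 109.4635
  k=2: S(2,-2) = 64.4163; S(2,-1) = 76.8694; S(2,+0) = 91.7300; S(2,+1) = 109.4635; S(2,+2) = 130.6252
Terminal payoffs V(N, j) = max(S_T - K, 0):
  V(2,-2) = 0.000000; V(2,-1) = 0.000000; V(2,+0) = 0.000000; V(2,+1) = 10.973462; V(2,+2) = 32.135200
Backward induction: V(k, j) = exp(-r*dt) * [p_u * V(k+1, j+1) + p_m * V(k+1, j) + p_d * V(k+1, j-1)]
  V(1,-1) = exp(-r*dt) * [p_u*0.000000 + p_m*0.000000 + p_d*0.000000] = 0.000000
  V(1,+0) = exp(-r*dt) * [p_u*10.973462 + p_m*0.000000 + p_d*0.000000] = 1.667288
  V(1,+1) = exp(-r*dt) * [p_u*32.135200 + p_m*10.973462 + p_d*0.000000] = 12.198207
  V(0,+0) = exp(-r*dt) * [p_u*12.198207 + p_m*1.667288 + p_d*0.000000] = 2.964899

Answer: Price = V(0,0) = 2.9649


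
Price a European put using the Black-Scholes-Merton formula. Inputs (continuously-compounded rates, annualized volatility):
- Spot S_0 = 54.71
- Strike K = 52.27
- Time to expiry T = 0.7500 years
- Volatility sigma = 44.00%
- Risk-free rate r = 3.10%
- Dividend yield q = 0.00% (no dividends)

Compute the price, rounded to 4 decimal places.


d1 = (ln(S/K) + (r - q + 0.5*sigma^2) * T) / (sigma * sqrt(T)) = 0.37127274
d2 = d1 - sigma * sqrt(T) = -0.00977844
exp(-rT) = 0.97701820; exp(-qT) = 1.00000000
P = K * exp(-rT) * N(-d2) - S_0 * exp(-qT) * N(-d1)
N(-d1) = 0.35521720; N(-d2) = 0.50390097
P = 52.2700 * 0.97701820 * 0.50390097 - 54.7100 * 1.00000000 * 0.35521720 = 6.2997

Answer: Price = 6.2997


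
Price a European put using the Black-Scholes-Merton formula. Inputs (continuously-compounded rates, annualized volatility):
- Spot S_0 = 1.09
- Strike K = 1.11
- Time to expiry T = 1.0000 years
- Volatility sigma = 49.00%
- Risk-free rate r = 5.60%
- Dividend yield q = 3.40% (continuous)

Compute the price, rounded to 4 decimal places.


Answer: Price = 0.2015

Derivation:
d1 = (ln(S/K) + (r - q + 0.5*sigma^2) * T) / (sigma * sqrt(T)) = 0.25279119
d2 = d1 - sigma * sqrt(T) = -0.23720881
exp(-rT) = 0.94553914; exp(-qT) = 0.96657150
P = K * exp(-rT) * N(-d2) - S_0 * exp(-qT) * N(-d1)
N(-d1) = 0.40021479; N(-d2) = 0.59375260
P = 1.1100 * 0.94553914 * 0.59375260 - 1.0900 * 0.96657150 * 0.40021479 = 0.2015


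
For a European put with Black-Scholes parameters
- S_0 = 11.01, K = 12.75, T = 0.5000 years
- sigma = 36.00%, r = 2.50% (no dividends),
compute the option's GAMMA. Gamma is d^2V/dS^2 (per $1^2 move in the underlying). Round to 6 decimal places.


d1 = -0.4000154950; d2 = -0.6545739362
phi(d1) = 0.3682678577; exp(-qT) = 1.0000000000; exp(-rT) = 0.9875778005
Gamma = exp(-qT) * phi(d1) / (S * sigma * sqrt(T)) = 1.0000000000 * 0.3682678577 / (11.0100 * 0.3600 * 0.7071067812) = 0.131398

Answer: Gamma = 0.131398


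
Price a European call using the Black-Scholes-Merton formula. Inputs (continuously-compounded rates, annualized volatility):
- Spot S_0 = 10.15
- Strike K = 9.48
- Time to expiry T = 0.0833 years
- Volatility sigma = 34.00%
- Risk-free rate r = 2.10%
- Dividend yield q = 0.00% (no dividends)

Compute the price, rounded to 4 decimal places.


d1 = (ln(S/K) + (r - q + 0.5*sigma^2) * T) / (sigma * sqrt(T)) = 0.76279930
d2 = d1 - sigma * sqrt(T) = 0.66466938
exp(-rT) = 0.99825223; exp(-qT) = 1.00000000
C = S_0 * exp(-qT) * N(d1) - K * exp(-rT) * N(d2)
N(d1) = 0.77720845; N(d2) = 0.74686901
C = 10.1500 * 1.00000000 * 0.77720845 - 9.4800 * 0.99825223 * 0.74686901 = 0.8207

Answer: Price = 0.8207


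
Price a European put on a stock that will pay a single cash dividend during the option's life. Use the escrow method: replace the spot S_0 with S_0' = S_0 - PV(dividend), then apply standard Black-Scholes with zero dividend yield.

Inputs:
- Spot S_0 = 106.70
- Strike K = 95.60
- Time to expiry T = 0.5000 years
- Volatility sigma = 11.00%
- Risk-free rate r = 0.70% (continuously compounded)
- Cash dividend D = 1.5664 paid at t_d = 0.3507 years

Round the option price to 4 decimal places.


PV(D) = D * exp(-r * t_d) = 1.5664 * 0.99754811 = 1.56255936
S_0' = S_0 - PV(D) = 106.7000 - 1.56255936 = 105.13744064
d1 = (ln(S_0'/K) + (r + sigma^2/2)*T) / (sigma*sqrt(T)) = 1.30648434
d2 = d1 - sigma*sqrt(T) = 1.22870259
exp(-rT) = 0.99650612
N(-d1) = 0.09569395; N(-d2) = 0.10959167
P = K * exp(-rT) * N(-d2) - S_0' * N(-d1) = 95.6000 * 0.99650612 * 0.10959167 - 105.13744064 * 0.09569395 = 0.3793

Answer: Price = 0.3793


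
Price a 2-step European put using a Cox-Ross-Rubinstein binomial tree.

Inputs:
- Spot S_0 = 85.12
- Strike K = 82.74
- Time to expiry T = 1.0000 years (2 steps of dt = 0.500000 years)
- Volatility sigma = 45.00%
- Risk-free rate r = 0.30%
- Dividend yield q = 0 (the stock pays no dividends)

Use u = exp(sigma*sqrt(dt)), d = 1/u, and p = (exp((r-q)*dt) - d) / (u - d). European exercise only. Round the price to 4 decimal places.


dt = T/N = 0.500000
u = exp(sigma*sqrt(dt)) = 1.374648; d = 1/u = 0.727459
p = (exp((r-q)*dt) - d) / (u - d) = 0.423434
Discount per step: exp(-r*dt) = 0.998501
Stock lattice S(k, i) with i counting down-moves:
  k=0: S(0,0) = 85.1200
  k=1: S(1,0) = 117.0101; S(1,1) = 61.9213
  k=2: S(2,0) = 160.8477; S(2,1) = 85.1200; S(2,2) = 45.0452
Terminal payoffs V(N, i) = max(K - S_T, 0):
  V(2,0) = 0.000000; V(2,1) = 0.000000; V(2,2) = 37.694823
Backward induction: V(k, i) = exp(-r*dt) * [p * V(k+1, i) + (1-p) * V(k+1, i+1)].
  V(1,0) = exp(-r*dt) * [p*0.000000 + (1-p)*0.000000] = 0.000000
  V(1,1) = exp(-r*dt) * [p*0.000000 + (1-p)*37.694823] = 21.700962
  V(0,0) = exp(-r*dt) * [p*0.000000 + (1-p)*21.700962] = 12.493274

Answer: Price = V(0,0) = 12.4933


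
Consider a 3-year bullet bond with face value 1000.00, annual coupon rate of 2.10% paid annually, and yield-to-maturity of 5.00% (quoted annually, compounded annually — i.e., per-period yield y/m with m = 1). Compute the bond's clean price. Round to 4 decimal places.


Answer: Price = 921.0258

Derivation:
Coupon per period c = face * coupon_rate / m = 21.000000
Periods per year m = 1; per-period yield y/m = 0.050000
Number of cashflows N = 3
Cashflows (t years, CF_t, discount factor 1/(1+y/m)^(m*t), PV):
  t = 1.0000: CF_t = 21.000000, DF = 0.952381, PV = 20.000000
  t = 2.0000: CF_t = 21.000000, DF = 0.907029, PV = 19.047619
  t = 3.0000: CF_t = 1021.000000, DF = 0.863838, PV = 881.978188
Price P = sum_t PV_t = 921.025807


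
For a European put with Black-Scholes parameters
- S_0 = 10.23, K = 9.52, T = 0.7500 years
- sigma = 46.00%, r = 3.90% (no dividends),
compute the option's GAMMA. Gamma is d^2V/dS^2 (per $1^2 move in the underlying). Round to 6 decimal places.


Answer: Gamma = 0.088339

Derivation:
d1 = 0.4531690821; d2 = 0.0547973964
phi(d1) = 0.3600113783; exp(-qT) = 1.0000000000; exp(-rT) = 0.9711736407
Gamma = exp(-qT) * phi(d1) / (S * sigma * sqrt(T)) = 1.0000000000 * 0.3600113783 / (10.2300 * 0.4600 * 0.8660254038) = 0.088339


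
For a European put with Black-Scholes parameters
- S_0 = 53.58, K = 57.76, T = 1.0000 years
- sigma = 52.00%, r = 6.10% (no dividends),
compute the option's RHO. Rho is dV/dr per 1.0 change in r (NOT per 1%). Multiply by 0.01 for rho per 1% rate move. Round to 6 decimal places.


d1 = 0.2328449414; d2 = -0.2871550586
phi(d1) = 0.3882728687; exp(-qT) = 1.0000000000; exp(-rT) = 0.9408232398
N(-d2) = 0.6130032021
Rho = -K*T*exp(-rT)*N(-d2) = -57.7600 * 1.0000 * 0.9408232398 * 0.6130032021 = -33.311790

Answer: Rho = -33.311790


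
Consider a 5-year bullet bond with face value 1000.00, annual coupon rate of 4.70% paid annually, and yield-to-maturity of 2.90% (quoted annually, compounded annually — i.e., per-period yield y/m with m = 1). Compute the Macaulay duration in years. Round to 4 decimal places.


Answer: Macaulay duration = 4.5898 years

Derivation:
Coupon per period c = face * coupon_rate / m = 47.000000
Periods per year m = 1; per-period yield y/m = 0.029000
Number of cashflows N = 5
Cashflows (t years, CF_t, discount factor 1/(1+y/m)^(m*t), PV):
  t = 1.0000: CF_t = 47.000000, DF = 0.971817, PV = 45.675413
  t = 2.0000: CF_t = 47.000000, DF = 0.944429, PV = 44.388156
  t = 3.0000: CF_t = 47.000000, DF = 0.917812, PV = 43.137178
  t = 4.0000: CF_t = 47.000000, DF = 0.891946, PV = 41.921456
  t = 5.0000: CF_t = 1047.000000, DF = 0.866808, PV = 907.548426
Price P = sum_t PV_t = 1082.670630
Macaulay numerator sum_t t * PV_t:
  t * PV_t at t = 1.0000: 45.675413
  t * PV_t at t = 2.0000: 88.776313
  t * PV_t at t = 3.0000: 129.411535
  t * PV_t at t = 4.0000: 167.685824
  t * PV_t at t = 5.0000: 4537.742130
Macaulay duration D = (sum_t t * PV_t) / P = 4969.291215 / 1082.670630 = 4.589846


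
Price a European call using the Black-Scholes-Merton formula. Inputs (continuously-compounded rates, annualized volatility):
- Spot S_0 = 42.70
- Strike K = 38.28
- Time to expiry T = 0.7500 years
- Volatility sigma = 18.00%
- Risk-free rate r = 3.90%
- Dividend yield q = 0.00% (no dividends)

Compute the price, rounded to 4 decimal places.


d1 = (ln(S/K) + (r - q + 0.5*sigma^2) * T) / (sigma * sqrt(T)) = 0.96655718
d2 = d1 - sigma * sqrt(T) = 0.81067261
exp(-rT) = 0.97117364; exp(-qT) = 1.00000000
C = S_0 * exp(-qT) * N(d1) - K * exp(-rT) * N(d2)
N(d1) = 0.83311728; N(d2) = 0.79122315
C = 42.7000 * 1.00000000 * 0.83311728 - 38.2800 * 0.97117364 * 0.79122315 = 6.1592

Answer: Price = 6.1592


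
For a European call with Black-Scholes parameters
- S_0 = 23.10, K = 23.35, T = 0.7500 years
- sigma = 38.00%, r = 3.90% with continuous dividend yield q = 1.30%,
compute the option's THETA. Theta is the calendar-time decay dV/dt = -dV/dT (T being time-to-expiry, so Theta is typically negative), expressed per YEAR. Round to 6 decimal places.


d1 = 0.1910896704; d2 = -0.1379999830
phi(d1) = 0.3917246285; exp(-qT) = 0.9902973771; exp(-rT) = 0.9711736407
Theta = -S*exp(-qT)*phi(d1)*sigma/(2*sqrt(T)) - r*K*exp(-rT)*N(d2) + q*S*exp(-qT)*N(d1)
N(d1) = 0.5757723298; N(d2) = 0.4451202155; sqrt(T) = 0.8660254038
Term 1 = -23.1000 * 0.9902973771 * 0.3917246285 * 0.3800 / (2 * 0.8660254038) = -1.9659906827
Term 2 = -0.0390 * 23.3500 * 0.9711736407 * 0.4451202155 = -0.3936639963
Term 3 = 0.0130 * 23.1000 * 0.9902973771 * 0.5757723298 = 0.1712268042
Theta = -1.9659906827 + (-0.3936639963) + (0.1712268042) = -2.188428

Answer: Theta = -2.188428


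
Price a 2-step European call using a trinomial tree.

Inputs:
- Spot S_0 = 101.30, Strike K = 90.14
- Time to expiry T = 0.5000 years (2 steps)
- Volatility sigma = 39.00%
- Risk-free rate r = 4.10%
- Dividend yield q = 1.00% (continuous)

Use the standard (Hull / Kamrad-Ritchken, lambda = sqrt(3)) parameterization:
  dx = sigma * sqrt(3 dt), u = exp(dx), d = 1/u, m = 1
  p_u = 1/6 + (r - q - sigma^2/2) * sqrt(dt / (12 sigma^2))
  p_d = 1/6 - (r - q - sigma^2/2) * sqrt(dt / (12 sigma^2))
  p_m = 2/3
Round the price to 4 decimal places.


dt = T/N = 0.250000; dx = sigma*sqrt(3*dt) = 0.337750
u = exp(dx) = 1.401790; d = 1/u = 0.713374
p_u = 0.149994, p_m = 0.666667, p_d = 0.183340
Discount per step: exp(-r*dt) = 0.989802
Stock lattice S(k, j) with j the centered position index:
  k=0: S(0,+0) = 101.3000
  k=1: S(1,-1) = 72.2648; S(1,+0) = 101.3000; S(1,+1) = 142.0013
  k=2: S(2,-2) = 51.5518; S(2,-1) = 72.2648; S(2,+0) = 101.3000; S(2,+1) = 142.0013; S(2,+2) = 199.0560
Terminal payoffs V(N, j) = max(S_T - K, 0):
  V(2,-2) = 0.000000; V(2,-1) = 0.000000; V(2,+0) = 11.160000; V(2,+1) = 51.861315; V(2,+2) = 108.916007
Backward induction: V(k, j) = exp(-r*dt) * [p_u * V(k+1, j+1) + p_m * V(k+1, j) + p_d * V(k+1, j-1)]
  V(1,-1) = exp(-r*dt) * [p_u*11.160000 + p_m*0.000000 + p_d*0.000000] = 1.656861
  V(1,+0) = exp(-r*dt) * [p_u*51.861315 + p_m*11.160000 + p_d*0.000000] = 15.063680
  V(1,+1) = exp(-r*dt) * [p_u*108.916007 + p_m*51.861315 + p_d*11.160000] = 52.416971
  V(0,+0) = exp(-r*dt) * [p_u*52.416971 + p_m*15.063680 + p_d*1.656861] = 18.022760

Answer: Price = V(0,0) = 18.0228


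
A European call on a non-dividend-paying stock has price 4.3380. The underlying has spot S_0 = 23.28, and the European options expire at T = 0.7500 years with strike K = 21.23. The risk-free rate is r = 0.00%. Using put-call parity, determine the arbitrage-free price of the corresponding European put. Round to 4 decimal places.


Answer: Put price = 2.2880

Derivation:
Put-call parity: C - P = S_0 * exp(-qT) - K * exp(-rT).
S_0 * exp(-qT) = 23.2800 * 1.00000000 = 23.28000000
K * exp(-rT) = 21.2300 * 1.00000000 = 21.23000000
P = C - S*exp(-qT) + K*exp(-rT)
P = 4.3380 - 23.28000000 + 21.23000000 = 2.2880


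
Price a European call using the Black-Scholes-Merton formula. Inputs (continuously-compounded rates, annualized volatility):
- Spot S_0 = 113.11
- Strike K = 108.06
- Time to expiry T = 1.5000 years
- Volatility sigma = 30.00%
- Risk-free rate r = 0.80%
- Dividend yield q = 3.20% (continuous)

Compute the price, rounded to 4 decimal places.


Answer: Price = 16.1630

Derivation:
d1 = (ln(S/K) + (r - q + 0.5*sigma^2) * T) / (sigma * sqrt(T)) = 0.21004148
d2 = d1 - sigma * sqrt(T) = -0.15738198
exp(-rT) = 0.98807171; exp(-qT) = 0.95313379
C = S_0 * exp(-qT) * N(d1) - K * exp(-rT) * N(d2)
N(d1) = 0.58318235; N(d2) = 0.43747191
C = 113.1100 * 0.95313379 * 0.58318235 - 108.0600 * 0.98807171 * 0.43747191 = 16.1630


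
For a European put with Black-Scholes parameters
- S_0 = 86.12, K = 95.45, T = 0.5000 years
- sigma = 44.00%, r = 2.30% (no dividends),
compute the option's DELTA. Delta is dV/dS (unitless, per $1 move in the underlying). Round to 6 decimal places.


d1 = -0.1380814906; d2 = -0.4492084743
phi(d1) = 0.3951571353; exp(-qT) = 1.0000000000; exp(-rT) = 0.9885658722
N(-d1) = 0.5549119930
Delta = -exp(-qT) * N(-d1) = -1.0000000000 * 0.5549119930 = -0.554912

Answer: Delta = -0.554912


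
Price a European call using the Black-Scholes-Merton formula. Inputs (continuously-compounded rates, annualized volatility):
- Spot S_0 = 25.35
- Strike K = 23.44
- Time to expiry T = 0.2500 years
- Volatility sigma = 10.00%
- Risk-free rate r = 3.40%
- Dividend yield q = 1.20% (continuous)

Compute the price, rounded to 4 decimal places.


Answer: Price = 2.0559

Derivation:
d1 = (ln(S/K) + (r - q + 0.5*sigma^2) * T) / (sigma * sqrt(T)) = 1.70169531
d2 = d1 - sigma * sqrt(T) = 1.65169531
exp(-rT) = 0.99153602; exp(-qT) = 0.99700450
C = S_0 * exp(-qT) * N(d1) - K * exp(-rT) * N(d2)
N(d1) = 0.95559375; N(d2) = 0.95070166
C = 25.3500 * 0.99700450 * 0.95559375 - 23.4400 * 0.99153602 * 0.95070166 = 2.0559


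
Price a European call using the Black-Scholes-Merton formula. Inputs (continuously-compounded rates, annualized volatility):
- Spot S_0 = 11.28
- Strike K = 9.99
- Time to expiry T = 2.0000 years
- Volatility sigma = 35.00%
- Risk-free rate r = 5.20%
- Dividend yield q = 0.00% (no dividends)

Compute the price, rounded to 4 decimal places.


d1 = (ln(S/K) + (r - q + 0.5*sigma^2) * T) / (sigma * sqrt(T)) = 0.70295839
d2 = d1 - sigma * sqrt(T) = 0.20798365
exp(-rT) = 0.90122530; exp(-qT) = 1.00000000
C = S_0 * exp(-qT) * N(d1) - K * exp(-rT) * N(d2)
N(d1) = 0.75895916; N(d2) = 0.58237913
C = 11.2800 * 1.00000000 * 0.75895916 - 9.9900 * 0.90122530 * 0.58237913 = 3.3178

Answer: Price = 3.3178


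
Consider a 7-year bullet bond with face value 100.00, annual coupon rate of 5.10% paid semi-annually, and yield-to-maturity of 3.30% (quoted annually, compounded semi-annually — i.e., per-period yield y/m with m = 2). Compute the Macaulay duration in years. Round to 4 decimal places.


Answer: Macaulay duration = 6.0370 years

Derivation:
Coupon per period c = face * coupon_rate / m = 2.550000
Periods per year m = 2; per-period yield y/m = 0.016500
Number of cashflows N = 14
Cashflows (t years, CF_t, discount factor 1/(1+y/m)^(m*t), PV):
  t = 0.5000: CF_t = 2.550000, DF = 0.983768, PV = 2.508608
  t = 1.0000: CF_t = 2.550000, DF = 0.967799, PV = 2.467888
  t = 1.5000: CF_t = 2.550000, DF = 0.952090, PV = 2.427829
  t = 2.0000: CF_t = 2.550000, DF = 0.936635, PV = 2.388420
  t = 2.5000: CF_t = 2.550000, DF = 0.921432, PV = 2.349650
  t = 3.0000: CF_t = 2.550000, DF = 0.906475, PV = 2.311511
  t = 3.5000: CF_t = 2.550000, DF = 0.891761, PV = 2.273990
  t = 4.0000: CF_t = 2.550000, DF = 0.877285, PV = 2.237078
  t = 4.5000: CF_t = 2.550000, DF = 0.863045, PV = 2.200765
  t = 5.0000: CF_t = 2.550000, DF = 0.849036, PV = 2.165042
  t = 5.5000: CF_t = 2.550000, DF = 0.835254, PV = 2.129899
  t = 6.0000: CF_t = 2.550000, DF = 0.821696, PV = 2.095326
  t = 6.5000: CF_t = 2.550000, DF = 0.808359, PV = 2.061314
  t = 7.0000: CF_t = 102.550000, DF = 0.795237, PV = 81.551566
Price P = sum_t PV_t = 111.168885
Macaulay numerator sum_t t * PV_t:
  t * PV_t at t = 0.5000: 1.254304
  t * PV_t at t = 1.0000: 2.467888
  t * PV_t at t = 1.5000: 3.641743
  t * PV_t at t = 2.0000: 4.776839
  t * PV_t at t = 2.5000: 5.874126
  t * PV_t at t = 3.0000: 6.934532
  t * PV_t at t = 3.5000: 7.958964
  t * PV_t at t = 4.0000: 8.948312
  t * PV_t at t = 4.5000: 9.903444
  t * PV_t at t = 5.0000: 10.825211
  t * PV_t at t = 5.5000: 11.714443
  t * PV_t at t = 6.0000: 12.571956
  t * PV_t at t = 6.5000: 13.398543
  t * PV_t at t = 7.0000: 570.860959
Macaulay duration D = (sum_t t * PV_t) / P = 671.131263 / 111.168885 = 6.037042


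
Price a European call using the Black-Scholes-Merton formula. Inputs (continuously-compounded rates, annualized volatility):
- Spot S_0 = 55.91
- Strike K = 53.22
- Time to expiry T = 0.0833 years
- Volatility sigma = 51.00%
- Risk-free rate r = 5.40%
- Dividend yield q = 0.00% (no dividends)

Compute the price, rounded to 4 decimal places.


d1 = (ln(S/K) + (r - q + 0.5*sigma^2) * T) / (sigma * sqrt(T)) = 0.43914815
d2 = d1 - sigma * sqrt(T) = 0.29195327
exp(-rT) = 0.99551190; exp(-qT) = 1.00000000
C = S_0 * exp(-qT) * N(d1) - K * exp(-rT) * N(d2)
N(d1) = 0.66972290; N(d2) = 0.61483883
C = 55.9100 * 1.00000000 * 0.66972290 - 53.2200 * 0.99551190 * 0.61483883 = 4.8693

Answer: Price = 4.8693


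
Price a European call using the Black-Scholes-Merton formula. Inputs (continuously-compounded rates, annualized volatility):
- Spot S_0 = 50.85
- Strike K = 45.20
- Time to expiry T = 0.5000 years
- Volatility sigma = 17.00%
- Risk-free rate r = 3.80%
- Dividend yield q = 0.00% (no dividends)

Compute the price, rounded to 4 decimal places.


Answer: Price = 6.8635

Derivation:
d1 = (ln(S/K) + (r - q + 0.5*sigma^2) * T) / (sigma * sqrt(T)) = 1.19798892
d2 = d1 - sigma * sqrt(T) = 1.07778077
exp(-rT) = 0.98117936; exp(-qT) = 1.00000000
C = S_0 * exp(-qT) * N(d1) - K * exp(-rT) * N(d2)
N(d1) = 0.88453934; N(d2) = 0.85943420
C = 50.8500 * 1.00000000 * 0.88453934 - 45.2000 * 0.98117936 * 0.85943420 = 6.8635


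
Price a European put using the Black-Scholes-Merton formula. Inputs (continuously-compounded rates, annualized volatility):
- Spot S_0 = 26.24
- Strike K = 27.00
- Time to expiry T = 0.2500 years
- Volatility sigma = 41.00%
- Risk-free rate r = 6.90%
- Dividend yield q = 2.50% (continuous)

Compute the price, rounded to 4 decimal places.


d1 = (ln(S/K) + (r - q + 0.5*sigma^2) * T) / (sigma * sqrt(T)) = 0.01688097
d2 = d1 - sigma * sqrt(T) = -0.18811903
exp(-rT) = 0.98289793; exp(-qT) = 0.99376949
P = K * exp(-rT) * N(-d2) - S_0 * exp(-qT) * N(-d1)
N(-d1) = 0.49326579; N(-d2) = 0.57460833
P = 27.0000 * 0.98289793 * 0.57460833 - 26.2400 * 0.99376949 * 0.49326579 = 2.3864

Answer: Price = 2.3864


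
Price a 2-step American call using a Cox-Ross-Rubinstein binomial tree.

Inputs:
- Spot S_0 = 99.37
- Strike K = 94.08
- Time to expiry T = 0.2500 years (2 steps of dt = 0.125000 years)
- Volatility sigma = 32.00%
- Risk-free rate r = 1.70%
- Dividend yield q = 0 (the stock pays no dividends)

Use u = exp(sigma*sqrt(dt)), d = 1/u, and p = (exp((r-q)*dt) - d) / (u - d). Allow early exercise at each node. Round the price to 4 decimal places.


dt = T/N = 0.125000
u = exp(sigma*sqrt(dt)) = 1.119785; d = 1/u = 0.893028
p = (exp((r-q)*dt) - d) / (u - d) = 0.481127
Discount per step: exp(-r*dt) = 0.997877
Stock lattice S(k, i) with i counting down-moves:
  k=0: S(0,0) = 99.3700
  k=1: S(1,0) = 111.2731; S(1,1) = 88.7402
  k=2: S(2,0) = 124.6020; S(2,1) = 99.3700; S(2,2) = 79.2475
Terminal payoffs V(N, i) = max(S_T - K, 0):
  V(2,0) = 30.521971; V(2,1) = 5.290000; V(2,2) = 0.000000
Backward induction: V(k, i) = exp(-r*dt) * [p * V(k+1, i) + (1-p) * V(k+1, i+1)]; then take max(V_cont, immediate exercise) for American.
  V(1,0) = exp(-r*dt) * [p*30.521971 + (1-p)*5.290000] = 17.392786; exercise = 17.193078; V(1,0) = max -> 17.392786
  V(1,1) = exp(-r*dt) * [p*5.290000 + (1-p)*0.000000] = 2.539760; exercise = 0.000000; V(1,1) = max -> 2.539760
  V(0,0) = exp(-r*dt) * [p*17.392786 + (1-p)*2.539760] = 9.665392; exercise = 5.290000; V(0,0) = max -> 9.665392

Answer: Price = V(0,0) = 9.6654


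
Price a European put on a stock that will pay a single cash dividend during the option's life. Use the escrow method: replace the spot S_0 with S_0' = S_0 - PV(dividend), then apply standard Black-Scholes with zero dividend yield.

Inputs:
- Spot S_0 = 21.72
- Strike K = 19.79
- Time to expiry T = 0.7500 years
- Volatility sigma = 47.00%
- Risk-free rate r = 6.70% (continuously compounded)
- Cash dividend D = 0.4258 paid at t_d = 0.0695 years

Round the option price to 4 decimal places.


Answer: Price = 2.1425

Derivation:
PV(D) = D * exp(-r * t_d) = 0.4258 * 0.99535432 = 0.42382187
S_0' = S_0 - PV(D) = 21.7200 - 0.42382187 = 21.29617813
d1 = (ln(S_0'/K) + (r + sigma^2/2)*T) / (sigma*sqrt(T)) = 0.50717977
d2 = d1 - sigma*sqrt(T) = 0.10014783
exp(-rT) = 0.95099165
N(-d1) = 0.30601434; N(-d2) = 0.46011348
P = K * exp(-rT) * N(-d2) - S_0' * N(-d1) = 19.7900 * 0.95099165 * 0.46011348 - 21.29617813 * 0.30601434 = 2.1425


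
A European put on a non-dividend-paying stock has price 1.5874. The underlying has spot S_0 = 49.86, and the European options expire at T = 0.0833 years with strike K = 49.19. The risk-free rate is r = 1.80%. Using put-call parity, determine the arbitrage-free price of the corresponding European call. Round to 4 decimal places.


Put-call parity: C - P = S_0 * exp(-qT) - K * exp(-rT).
S_0 * exp(-qT) = 49.8600 * 1.00000000 = 49.86000000
K * exp(-rT) = 49.1900 * 0.99850172 = 49.11629978
C = P + S*exp(-qT) - K*exp(-rT)
C = 1.5874 + 49.86000000 - 49.11629978 = 2.3311

Answer: Call price = 2.3311


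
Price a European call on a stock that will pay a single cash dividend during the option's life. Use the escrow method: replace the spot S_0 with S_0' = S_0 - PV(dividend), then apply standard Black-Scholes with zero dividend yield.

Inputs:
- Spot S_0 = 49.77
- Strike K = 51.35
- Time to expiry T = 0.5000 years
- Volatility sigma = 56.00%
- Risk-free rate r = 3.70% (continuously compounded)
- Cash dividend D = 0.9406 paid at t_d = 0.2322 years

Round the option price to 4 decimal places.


Answer: Price = 7.0271

Derivation:
PV(D) = D * exp(-r * t_d) = 0.9406 * 0.99144540 = 0.93255354
S_0' = S_0 - PV(D) = 49.7700 - 0.93255354 = 48.83744646
d1 = (ln(S_0'/K) + (r + sigma^2/2)*T) / (sigma*sqrt(T)) = 0.11801720
d2 = d1 - sigma*sqrt(T) = -0.27796260
exp(-rT) = 0.98167007
N(d1) = 0.54697299; N(d2) = 0.39052054
C = S_0' * N(d1) - K * exp(-rT) * N(d2) = 48.83744646 * 0.54697299 - 51.3500 * 0.98167007 * 0.39052054 = 7.0271


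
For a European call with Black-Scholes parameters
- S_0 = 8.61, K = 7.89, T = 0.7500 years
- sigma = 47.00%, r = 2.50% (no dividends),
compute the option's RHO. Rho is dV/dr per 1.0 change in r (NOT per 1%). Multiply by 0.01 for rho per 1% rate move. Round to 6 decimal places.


d1 = 0.4641298756; d2 = 0.0570979358
phi(d1) = 0.3582060842; exp(-qT) = 1.0000000000; exp(-rT) = 0.9814246877
N(d2) = 0.5227664096
Rho = K*T*exp(-rT)*N(d2) = 7.8900 * 0.7500 * 0.9814246877 * 0.5227664096 = 3.036008

Answer: Rho = 3.036008


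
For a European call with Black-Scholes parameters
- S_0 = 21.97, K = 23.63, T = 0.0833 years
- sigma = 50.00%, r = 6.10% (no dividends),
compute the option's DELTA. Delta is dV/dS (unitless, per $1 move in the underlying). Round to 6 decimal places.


Answer: Delta = 0.345544

Derivation:
d1 = -0.3973801028; d2 = -0.5416887997
phi(d1) = 0.3686550094; exp(-qT) = 1.0000000000; exp(-rT) = 0.9949315880
N(d1) = 0.3455435929
Delta = exp(-qT) * N(d1) = 1.0000000000 * 0.3455435929 = 0.345544


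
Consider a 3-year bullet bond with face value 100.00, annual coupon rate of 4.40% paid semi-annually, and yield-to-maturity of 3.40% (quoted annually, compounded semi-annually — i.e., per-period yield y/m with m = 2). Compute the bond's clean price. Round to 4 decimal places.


Answer: Price = 102.8293

Derivation:
Coupon per period c = face * coupon_rate / m = 2.200000
Periods per year m = 2; per-period yield y/m = 0.017000
Number of cashflows N = 6
Cashflows (t years, CF_t, discount factor 1/(1+y/m)^(m*t), PV):
  t = 0.5000: CF_t = 2.200000, DF = 0.983284, PV = 2.163225
  t = 1.0000: CF_t = 2.200000, DF = 0.966848, PV = 2.127065
  t = 1.5000: CF_t = 2.200000, DF = 0.950686, PV = 2.091509
  t = 2.0000: CF_t = 2.200000, DF = 0.934795, PV = 2.056548
  t = 2.5000: CF_t = 2.200000, DF = 0.919169, PV = 2.022171
  t = 3.0000: CF_t = 102.200000, DF = 0.903804, PV = 92.368774
Price P = sum_t PV_t = 102.829293


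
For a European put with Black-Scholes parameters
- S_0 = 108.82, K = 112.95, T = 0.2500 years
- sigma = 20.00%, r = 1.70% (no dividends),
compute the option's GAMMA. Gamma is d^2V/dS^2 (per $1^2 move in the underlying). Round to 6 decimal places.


d1 = -0.2800010186; d2 = -0.3800010186
phi(d1) = 0.3836061827; exp(-qT) = 1.0000000000; exp(-rT) = 0.9957590185
Gamma = exp(-qT) * phi(d1) / (S * sigma * sqrt(T)) = 1.0000000000 * 0.3836061827 / (108.8200 * 0.2000 * 0.5000000000) = 0.035251

Answer: Gamma = 0.035251


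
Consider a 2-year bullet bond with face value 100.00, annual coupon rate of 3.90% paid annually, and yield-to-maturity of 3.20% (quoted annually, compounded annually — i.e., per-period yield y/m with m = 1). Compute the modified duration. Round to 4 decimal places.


Coupon per period c = face * coupon_rate / m = 3.900000
Periods per year m = 1; per-period yield y/m = 0.032000
Number of cashflows N = 2
Cashflows (t years, CF_t, discount factor 1/(1+y/m)^(m*t), PV):
  t = 1.0000: CF_t = 3.900000, DF = 0.968992, PV = 3.779070
  t = 2.0000: CF_t = 103.900000, DF = 0.938946, PV = 97.556487
Price P = sum_t PV_t = 101.335557
First compute Macaulay numerator sum_t t * PV_t:
  t * PV_t at t = 1.0000: 3.779070
  t * PV_t at t = 2.0000: 195.112974
Macaulay duration D = 198.892044 / 101.335557 = 1.962707
Modified duration = D / (1 + y/m) = 1.962707 / (1 + 0.032000) = 1.901848

Answer: Modified duration = 1.9018


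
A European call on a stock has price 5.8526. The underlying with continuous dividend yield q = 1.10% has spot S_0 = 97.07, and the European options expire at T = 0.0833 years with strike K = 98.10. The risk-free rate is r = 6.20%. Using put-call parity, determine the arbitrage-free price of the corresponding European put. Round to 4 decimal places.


Answer: Put price = 6.4662

Derivation:
Put-call parity: C - P = S_0 * exp(-qT) - K * exp(-rT).
S_0 * exp(-qT) = 97.0700 * 0.99908412 = 96.98109550
K * exp(-rT) = 98.1000 * 0.99484871 = 97.59465881
P = C - S*exp(-qT) + K*exp(-rT)
P = 5.8526 - 96.98109550 + 97.59465881 = 6.4662


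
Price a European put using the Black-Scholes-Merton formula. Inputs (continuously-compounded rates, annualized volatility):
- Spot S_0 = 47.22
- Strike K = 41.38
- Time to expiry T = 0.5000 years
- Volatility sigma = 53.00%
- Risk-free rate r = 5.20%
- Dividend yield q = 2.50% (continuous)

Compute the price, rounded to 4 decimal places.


d1 = (ln(S/K) + (r - q + 0.5*sigma^2) * T) / (sigma * sqrt(T)) = 0.57567794
d2 = d1 - sigma * sqrt(T) = 0.20091134
exp(-rT) = 0.97433509; exp(-qT) = 0.98757780
P = K * exp(-rT) * N(-d2) - S_0 * exp(-qT) * N(-d1)
N(-d1) = 0.28241645; N(-d2) = 0.42038395
P = 41.3800 * 0.97433509 * 0.42038395 - 47.2200 * 0.98757780 * 0.28241645 = 3.7790

Answer: Price = 3.7790


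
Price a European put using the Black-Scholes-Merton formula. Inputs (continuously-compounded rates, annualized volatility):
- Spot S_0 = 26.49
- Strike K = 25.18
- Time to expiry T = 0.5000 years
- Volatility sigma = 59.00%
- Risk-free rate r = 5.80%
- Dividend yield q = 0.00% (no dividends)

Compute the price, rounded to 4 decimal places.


Answer: Price = 3.2700

Derivation:
d1 = (ln(S/K) + (r - q + 0.5*sigma^2) * T) / (sigma * sqrt(T)) = 0.39967659
d2 = d1 - sigma * sqrt(T) = -0.01751641
exp(-rT) = 0.97141646; exp(-qT) = 1.00000000
P = K * exp(-rT) * N(-d2) - S_0 * exp(-qT) * N(-d1)
N(-d1) = 0.34469737; N(-d2) = 0.50698768
P = 25.1800 * 0.97141646 * 0.50698768 - 26.4900 * 1.00000000 * 0.34469737 = 3.2700


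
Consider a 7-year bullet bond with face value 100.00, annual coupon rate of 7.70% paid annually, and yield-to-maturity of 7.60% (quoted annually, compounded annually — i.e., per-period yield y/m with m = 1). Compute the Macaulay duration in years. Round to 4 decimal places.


Coupon per period c = face * coupon_rate / m = 7.700000
Periods per year m = 1; per-period yield y/m = 0.076000
Number of cashflows N = 7
Cashflows (t years, CF_t, discount factor 1/(1+y/m)^(m*t), PV):
  t = 1.0000: CF_t = 7.700000, DF = 0.929368, PV = 7.156134
  t = 2.0000: CF_t = 7.700000, DF = 0.863725, PV = 6.650682
  t = 3.0000: CF_t = 7.700000, DF = 0.802718, PV = 6.180931
  t = 4.0000: CF_t = 7.700000, DF = 0.746021, PV = 5.744360
  t = 5.0000: CF_t = 7.700000, DF = 0.693328, PV = 5.338624
  t = 6.0000: CF_t = 7.700000, DF = 0.644357, PV = 4.961547
  t = 7.0000: CF_t = 107.700000, DF = 0.598845, PV = 64.495558
Price P = sum_t PV_t = 100.527836
Macaulay numerator sum_t t * PV_t:
  t * PV_t at t = 1.0000: 7.156134
  t * PV_t at t = 2.0000: 13.301364
  t * PV_t at t = 3.0000: 18.542794
  t * PV_t at t = 4.0000: 22.977439
  t * PV_t at t = 5.0000: 26.693122
  t * PV_t at t = 6.0000: 29.769281
  t * PV_t at t = 7.0000: 451.468905
Macaulay duration D = (sum_t t * PV_t) / P = 569.909040 / 100.527836 = 5.669166

Answer: Macaulay duration = 5.6692 years


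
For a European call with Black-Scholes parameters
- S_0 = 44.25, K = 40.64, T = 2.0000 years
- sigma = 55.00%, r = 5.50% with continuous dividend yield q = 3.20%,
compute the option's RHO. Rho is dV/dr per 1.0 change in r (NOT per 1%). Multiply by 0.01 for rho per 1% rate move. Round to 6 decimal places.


Answer: Rho = 30.057124

Derivation:
d1 = 0.5574605751; d2 = -0.2203568842
phi(d1) = 0.3415300261; exp(-qT) = 0.9380049995; exp(-rT) = 0.8958341353
N(d2) = 0.4127966108
Rho = K*T*exp(-rT)*N(d2) = 40.6400 * 2.0000 * 0.8958341353 * 0.4127966108 = 30.057124


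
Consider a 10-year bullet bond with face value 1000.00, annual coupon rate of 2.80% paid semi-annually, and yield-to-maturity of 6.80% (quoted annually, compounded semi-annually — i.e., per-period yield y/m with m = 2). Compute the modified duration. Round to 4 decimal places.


Answer: Modified duration = 8.2276

Derivation:
Coupon per period c = face * coupon_rate / m = 14.000000
Periods per year m = 2; per-period yield y/m = 0.034000
Number of cashflows N = 20
Cashflows (t years, CF_t, discount factor 1/(1+y/m)^(m*t), PV):
  t = 0.5000: CF_t = 14.000000, DF = 0.967118, PV = 13.539652
  t = 1.0000: CF_t = 14.000000, DF = 0.935317, PV = 13.094441
  t = 1.5000: CF_t = 14.000000, DF = 0.904562, PV = 12.663869
  t = 2.0000: CF_t = 14.000000, DF = 0.874818, PV = 12.247456
  t = 2.5000: CF_t = 14.000000, DF = 0.846052, PV = 11.844735
  t = 3.0000: CF_t = 14.000000, DF = 0.818233, PV = 11.455256
  t = 3.5000: CF_t = 14.000000, DF = 0.791327, PV = 11.078584
  t = 4.0000: CF_t = 14.000000, DF = 0.765307, PV = 10.714298
  t = 4.5000: CF_t = 14.000000, DF = 0.740142, PV = 10.361990
  t = 5.0000: CF_t = 14.000000, DF = 0.715805, PV = 10.021267
  t = 5.5000: CF_t = 14.000000, DF = 0.692268, PV = 9.691748
  t = 6.0000: CF_t = 14.000000, DF = 0.669505, PV = 9.373064
  t = 6.5000: CF_t = 14.000000, DF = 0.647490, PV = 9.064859
  t = 7.0000: CF_t = 14.000000, DF = 0.626199, PV = 8.766788
  t = 7.5000: CF_t = 14.000000, DF = 0.605608, PV = 8.478518
  t = 8.0000: CF_t = 14.000000, DF = 0.585695, PV = 8.199727
  t = 8.5000: CF_t = 14.000000, DF = 0.566436, PV = 7.930104
  t = 9.0000: CF_t = 14.000000, DF = 0.547810, PV = 7.669346
  t = 9.5000: CF_t = 14.000000, DF = 0.529797, PV = 7.417163
  t = 10.0000: CF_t = 1014.000000, DF = 0.512377, PV = 519.549797
Price P = sum_t PV_t = 713.162662
First compute Macaulay numerator sum_t t * PV_t:
  t * PV_t at t = 0.5000: 6.769826
  t * PV_t at t = 1.0000: 13.094441
  t * PV_t at t = 1.5000: 18.995804
  t * PV_t at t = 2.0000: 24.494912
  t * PV_t at t = 2.5000: 29.611837
  t * PV_t at t = 3.0000: 34.365768
  t * PV_t at t = 3.5000: 38.775045
  t * PV_t at t = 4.0000: 42.857192
  t * PV_t at t = 4.5000: 46.628957
  t * PV_t at t = 5.0000: 50.106337
  t * PV_t at t = 5.5000: 53.304614
  t * PV_t at t = 6.0000: 56.238382
  t * PV_t at t = 6.5000: 58.921581
  t * PV_t at t = 7.0000: 61.367514
  t * PV_t at t = 7.5000: 63.588886
  t * PV_t at t = 8.0000: 65.597819
  t * PV_t at t = 8.5000: 67.405883
  t * PV_t at t = 9.0000: 69.024115
  t * PV_t at t = 9.5000: 70.463045
  t * PV_t at t = 10.0000: 5195.497974
Macaulay duration D = 6067.109932 / 713.162662 = 8.507330
Modified duration = D / (1 + y/m) = 8.507330 / (1 + 0.034000) = 8.227592
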